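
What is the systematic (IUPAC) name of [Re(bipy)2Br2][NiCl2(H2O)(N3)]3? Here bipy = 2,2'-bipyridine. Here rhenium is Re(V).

bis(2,2'-bipyridine)dibromorhenium(V) aquaazidodichloronickelate(II)

Re is given as +5; the cation's ligand charges sum to -2, so the complex cation is 3+.
With 3 anions per cation, each anion must be 3/3 = 1−.
Anion: ligand charges sum to -3; for the ion to be 1−, Ni = +2.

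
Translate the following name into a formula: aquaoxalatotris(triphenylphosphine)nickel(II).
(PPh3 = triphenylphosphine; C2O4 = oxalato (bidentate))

Ligands: 3 triphenylphosphine (PPh3, neutral), 1 oxalato (C2O4, -2), 1 aqua (H2O, neutral). Ligand charge sum = -2.
With Ni in oxidation state +2, the complex ion is [Ni...].

[Ni(C2O4)(H2O)(PPh3)3]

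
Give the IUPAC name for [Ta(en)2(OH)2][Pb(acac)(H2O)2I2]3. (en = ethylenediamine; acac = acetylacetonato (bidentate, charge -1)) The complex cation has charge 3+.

bis(ethylenediamine)dihydroxotantalum(V) (acetylacetonato)diaquadiiodoplumbate(II)

Both ions are complex: the cation is named first with the plain metal name, the anion second with the -ate form; each ion's ligands are alphabetised independently.
The complex cation is given as 3+; its ligand charges sum to -2, so Ta = +5.
With 3 anions per cation, each anion must be 3/3 = 1−.
Anion: ligand charges sum to -3; for the ion to be 1−, Pb = +2.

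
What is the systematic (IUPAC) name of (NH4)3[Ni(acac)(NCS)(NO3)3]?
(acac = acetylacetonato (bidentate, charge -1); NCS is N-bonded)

The 3 ammonium counter-ions carry a total charge of +3, so each complex ion is 3−.
Ligand charges: 1×acetylacetonato (-1 each), 1×isothiocyanato (-1 each), 3×nitrato (-1 each); total -5. So Ni + (-5) = 3−, giving Ni = +2.
The complex ion is anionic, so nickel takes the -ate form nickelate(II).

ammonium (acetylacetonato)isothiocyanatotrinitratonickelate(II)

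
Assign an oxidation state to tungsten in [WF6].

+6

No counter-ion: the bracketed complex is neutral.
Ligand charges: 6×F = -6; sum -6.
W + (-6) = 0 ⇒ W is +6.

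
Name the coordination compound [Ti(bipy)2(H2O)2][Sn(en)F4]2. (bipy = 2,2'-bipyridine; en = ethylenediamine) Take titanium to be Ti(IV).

Both ions are complex: the cation is named first with the plain metal name, the anion second with the -ate form; each ion's ligands are alphabetised independently.
Ti is given as +4; the cation's ligand charges sum to 0, so the complex cation is 4+.
With 2 anions per cation, each anion must be 4/2 = 2−.
Anion: ligand charges sum to -4; for the ion to be 2−, Sn = +2.

diaquabis(2,2'-bipyridine)titanium(IV) (ethylenediamine)tetrafluorostannate(II)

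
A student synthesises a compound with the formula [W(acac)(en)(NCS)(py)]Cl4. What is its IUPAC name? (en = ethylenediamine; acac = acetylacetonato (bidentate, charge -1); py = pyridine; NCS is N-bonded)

(acetylacetonato)(ethylenediamine)isothiocyanato(pyridine)tungsten(VI) chloride

The 4 chloride counter-ions carry a total charge of -4, so each complex ion is 4+.
Ligand charges: 1×ethylenediamine (neutral), 1×acetylacetonato (-1 each), 1×pyridine (neutral), 1×isothiocyanato (-1 each); total -2. So W + (-2) = 4+, giving W = +6.
Ligands are named alphabetically: acetylacetonato before ethylenediamine before isothiocyanato before pyridine.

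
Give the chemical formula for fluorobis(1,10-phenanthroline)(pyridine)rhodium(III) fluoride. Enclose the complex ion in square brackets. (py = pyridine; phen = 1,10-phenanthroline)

Ligands: 1 pyridine (py, neutral), 1 fluoro (F, -1), 2 1,10-phenanthroline (phen, neutral). Ligand charge sum = -1.
With Rh in oxidation state +3, the complex ion is [Rh...]^2+.
Charge balance with fluoride (-1) requires 1 complex ion per 2 fluoride.

[RhF(phen)2(py)]F2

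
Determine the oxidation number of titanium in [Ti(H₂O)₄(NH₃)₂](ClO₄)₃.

+3

3 perchlorate outside the brackets (-1 each) → the complex ion is 3+.
Ligand charges: 2×NH3 neutral; 4×H2O neutral; sum 0.
Ti + (0) = 3+ ⇒ Ti is +3.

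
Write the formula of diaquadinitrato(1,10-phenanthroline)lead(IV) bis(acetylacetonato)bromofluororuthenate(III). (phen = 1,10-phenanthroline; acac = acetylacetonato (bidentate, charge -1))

Cation [Pb…]: ligand charges -2, Pb(IV) ⇒ ion charge 2+.
Anion [Ru…]: ligand charges -4, Ru(III) ⇒ ion charge 1−.
One 2+ cation requires 2 of the 1− anion.

[Pb(H2O)2(NO3)2(phen)][Ru(acac)2BrF]2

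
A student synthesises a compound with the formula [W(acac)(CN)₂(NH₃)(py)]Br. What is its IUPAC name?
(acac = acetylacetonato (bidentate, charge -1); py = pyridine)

The 1 bromide counter-ion carries a total charge of -1, so each complex ion is 1+.
Ligand charges: 2×cyano (-1 each), 1×ammine (neutral), 1×acetylacetonato (-1 each), 1×pyridine (neutral); total -3. So W + (-3) = 1+, giving W = +4.
Ligands are named alphabetically: acetylacetonato before ammine before cyano before pyridine.

(acetylacetonato)amminedicyano(pyridine)tungsten(IV) bromide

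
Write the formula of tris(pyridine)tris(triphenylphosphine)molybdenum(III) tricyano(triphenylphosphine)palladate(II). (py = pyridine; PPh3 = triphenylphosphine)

[Mo(PPh3)3(py)3][Pd(CN)3(PPh3)]3

Cation [Mo…]: ligand charges 0, Mo(III) ⇒ ion charge 3+.
Anion [Pd…]: ligand charges -3, Pd(II) ⇒ ion charge 1−.
One 3+ cation requires 3 of the 1− anion.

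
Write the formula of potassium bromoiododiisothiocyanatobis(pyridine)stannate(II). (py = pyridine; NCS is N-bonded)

Ligands: 1 bromo (Br, -1), 1 iodo (I, -1), 2 pyridine (py, neutral), 2 isothiocyanato (NCS, -1). Ligand charge sum = -4.
With Sn in oxidation state +2, the complex ion is [Sn...]^2−.
Charge balance with potassium (+1) requires 1 complex ion per 2 potassium.

K2[SnBrI(NCS)2(py)2]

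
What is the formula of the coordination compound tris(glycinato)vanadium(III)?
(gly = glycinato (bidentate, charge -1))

Ligands: 3 glycinato (gly, -1). Ligand charge sum = -3.
With V in oxidation state +3, the complex ion is [V...].

[V(gly)3]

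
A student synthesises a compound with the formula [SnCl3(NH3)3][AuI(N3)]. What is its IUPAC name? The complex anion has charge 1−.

The complex anion is given as 1−; its ligand charges sum to -2, so Au = +1.
A 1:1 salt means the cation carries the equal and opposite charge, 1+.
Cation: ligand charges sum to -3; for the ion to be 1+, Sn = +4.

triamminetrichlorotin(IV) azidoiodoaurate(I)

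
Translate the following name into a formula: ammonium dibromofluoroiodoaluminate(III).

Ligands: 1 iodo (I, -1), 1 fluoro (F, -1), 2 bromo (Br, -1). Ligand charge sum = -4.
With Al in oxidation state +3, the complex ion is [Al...]^1−.
Charge balance with ammonium (+1) requires 1 complex ion per 1 ammonium.

NH4[AlBr2FI]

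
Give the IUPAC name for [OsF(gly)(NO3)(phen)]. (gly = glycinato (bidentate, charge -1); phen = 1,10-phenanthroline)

There is no counter-ion, so the complex is neutral overall.
Ligand charges: 1×glycinato (-1 each), 1×nitrato (-1 each), 1×1,10-phenanthroline (neutral), 1×fluoro (-1 each); total -3. So Os + (-3) = 0, giving Os = +3.
Ligands are named alphabetically: fluoro before glycinato before nitrato before phenanthroline.

fluoro(glycinato)nitrato(1,10-phenanthroline)osmium(III)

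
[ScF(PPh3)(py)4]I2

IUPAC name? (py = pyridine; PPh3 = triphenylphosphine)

The 2 iodide counter-ions carry a total charge of -2, so each complex ion is 2+.
Ligand charges: 1×fluoro (-1 each), 4×pyridine (neutral), 1×triphenylphosphine (neutral); total -1. So Sc + (-1) = 2+, giving Sc = +3.
Ligands are named alphabetically: fluoro before pyridine before triphenylphosphine.

fluorotetrakis(pyridine)(triphenylphosphine)scandium(III) iodide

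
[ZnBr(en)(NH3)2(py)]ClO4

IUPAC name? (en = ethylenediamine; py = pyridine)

The 1 perchlorate counter-ion carries a total charge of -1, so each complex ion is 1+.
Ligand charges: 2×ammine (neutral), 1×bromo (-1 each), 1×ethylenediamine (neutral), 1×pyridine (neutral); total -1. So Zn + (-1) = 1+, giving Zn = +2.
Ligands are named alphabetically: ammine before bromo before ethylenediamine before pyridine.

diamminebromo(ethylenediamine)(pyridine)zinc(II) perchlorate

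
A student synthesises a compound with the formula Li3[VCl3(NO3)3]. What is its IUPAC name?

The 3 lithium counter-ions carry a total charge of +3, so each complex ion is 3−.
Ligand charges: 3×nitrato (-1 each), 3×chloro (-1 each); total -6. So V + (-6) = 3−, giving V = +3.
The complex ion is anionic, so vanadium takes the -ate form vanadate(III).

lithium trichlorotrinitratovanadate(III)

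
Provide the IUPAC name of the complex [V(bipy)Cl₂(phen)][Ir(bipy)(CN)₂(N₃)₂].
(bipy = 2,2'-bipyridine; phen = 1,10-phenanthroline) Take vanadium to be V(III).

(2,2'-bipyridine)dichloro(1,10-phenanthroline)vanadium(III) diazido(2,2'-bipyridine)dicyanoiridate(III)

V is given as +3; the cation's ligand charges sum to -2, so the complex cation is 1+.
A 1:1 salt means the anion carries the equal and opposite charge, 1−.
Anion: ligand charges sum to -4; for the ion to be 1−, Ir = +3.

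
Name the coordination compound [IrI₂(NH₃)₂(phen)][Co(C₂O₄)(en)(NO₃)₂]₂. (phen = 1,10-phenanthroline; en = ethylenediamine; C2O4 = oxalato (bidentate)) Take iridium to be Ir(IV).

Ir is given as +4; the cation's ligand charges sum to -2, so the complex cation is 2+.
With 2 anions per cation, each anion must be 2/2 = 1−.
Anion: ligand charges sum to -4; for the ion to be 1−, Co = +3.

diamminediiodo(1,10-phenanthroline)iridium(IV) (ethylenediamine)dinitratooxalatocobaltate(III)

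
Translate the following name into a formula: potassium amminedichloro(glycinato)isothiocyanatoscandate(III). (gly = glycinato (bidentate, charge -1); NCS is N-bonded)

K[ScCl2(gly)(NCS)(NH3)]

Ligands: 2 chloro (Cl, -1), 1 ammine (NH3, neutral), 1 glycinato (gly, -1), 1 isothiocyanato (NCS, -1). Ligand charge sum = -4.
With Sc in oxidation state +3, the complex ion is [Sc...]^1−.
Charge balance with potassium (+1) requires 1 complex ion per 1 potassium.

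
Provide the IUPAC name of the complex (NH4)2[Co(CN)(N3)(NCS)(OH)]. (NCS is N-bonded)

ammonium azidocyanohydroxoisothiocyanatocobaltate(II)

The 2 ammonium counter-ions carry a total charge of +2, so each complex ion is 2−.
Ligand charges: 1×hydroxo (-1 each), 1×azido (-1 each), 1×cyano (-1 each), 1×isothiocyanato (-1 each); total -4. So Co + (-4) = 2−, giving Co = +2.
The complex ion is anionic, so cobalt takes the -ate form cobaltate(II).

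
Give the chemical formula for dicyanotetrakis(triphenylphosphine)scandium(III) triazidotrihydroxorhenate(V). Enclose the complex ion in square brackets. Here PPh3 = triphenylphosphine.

[Sc(CN)2(PPh3)4][Re(N3)3(OH)3]

Cation [Sc…]: ligand charges -2, Sc(III) ⇒ ion charge 1+.
Anion [Re…]: ligand charges -6, Re(V) ⇒ ion charge 1−.
One 1+ cation balances one 1− anion.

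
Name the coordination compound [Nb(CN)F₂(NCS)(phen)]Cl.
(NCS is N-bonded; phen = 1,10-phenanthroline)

The 1 chloride counter-ion carries a total charge of -1, so each complex ion is 1+.
Ligand charges: 2×fluoro (-1 each), 1×isothiocyanato (-1 each), 1×cyano (-1 each), 1×1,10-phenanthroline (neutral); total -4. So Nb + (-4) = 1+, giving Nb = +5.
Ligands are named alphabetically: cyano before fluoro before isothiocyanato before phenanthroline.

cyanodifluoroisothiocyanato(1,10-phenanthroline)niobium(V) chloride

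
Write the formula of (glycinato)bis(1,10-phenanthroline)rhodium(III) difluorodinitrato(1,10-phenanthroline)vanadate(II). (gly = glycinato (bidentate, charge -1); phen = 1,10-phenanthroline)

[Rh(gly)(phen)2][VF2(NO3)2(phen)]

Cation [Rh…]: ligand charges -1, Rh(III) ⇒ ion charge 2+.
Anion [V…]: ligand charges -4, V(II) ⇒ ion charge 2−.
One 2+ cation balances one 2− anion.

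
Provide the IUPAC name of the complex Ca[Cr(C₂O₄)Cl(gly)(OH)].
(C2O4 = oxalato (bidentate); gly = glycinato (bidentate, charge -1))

The 1 calcium counter-ion carries a total charge of +2, so each complex ion is 2−.
Ligand charges: 1×oxalato (-2 each), 1×chloro (-1 each), 1×hydroxo (-1 each), 1×glycinato (-1 each); total -5. So Cr + (-5) = 2−, giving Cr = +3.
Ligands are named alphabetically: chloro before glycinato before hydroxo before oxalato.
The complex ion is anionic, so chromium takes the -ate form chromate(III).

calcium chloro(glycinato)hydroxooxalatochromate(III)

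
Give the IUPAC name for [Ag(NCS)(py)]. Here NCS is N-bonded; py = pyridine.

There is no counter-ion, so the complex is neutral overall.
Ligand charges: 1×isothiocyanato (-1 each), 1×pyridine (neutral); total -1. So Ag + (-1) = 0, giving Ag = +1.
Ligands are named alphabetically: isothiocyanato before pyridine.

isothiocyanato(pyridine)silver(I)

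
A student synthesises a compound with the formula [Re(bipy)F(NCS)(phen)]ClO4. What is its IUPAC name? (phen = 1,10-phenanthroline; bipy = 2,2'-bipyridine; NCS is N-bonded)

(2,2'-bipyridine)fluoroisothiocyanato(1,10-phenanthroline)rhenium(III) perchlorate

The 1 perchlorate counter-ion carries a total charge of -1, so each complex ion is 1+.
Ligand charges: 1×fluoro (-1 each), 1×1,10-phenanthroline (neutral), 1×2,2'-bipyridine (neutral), 1×isothiocyanato (-1 each); total -2. So Re + (-2) = 1+, giving Re = +3.
Ligands are named alphabetically: bipyridine before fluoro before isothiocyanato before phenanthroline.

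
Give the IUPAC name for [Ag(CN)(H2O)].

There is no counter-ion, so the complex is neutral overall.
Ligand charges: 1×aqua (neutral), 1×cyano (-1 each); total -1. So Ag + (-1) = 0, giving Ag = +1.
Ligands are named alphabetically: aqua before cyano.

aquacyanosilver(I)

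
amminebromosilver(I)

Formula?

Ligands: 1 ammine (NH3, neutral), 1 bromo (Br, -1). Ligand charge sum = -1.
With Ag in oxidation state +1, the complex ion is [Ag...].

[AgBr(NH3)]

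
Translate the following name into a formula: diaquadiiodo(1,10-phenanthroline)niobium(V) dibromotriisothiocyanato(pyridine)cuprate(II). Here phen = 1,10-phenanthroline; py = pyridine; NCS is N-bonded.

Cation [Nb…]: ligand charges -2, Nb(V) ⇒ ion charge 3+.
Anion [Cu…]: ligand charges -5, Cu(II) ⇒ ion charge 3−.

[Nb(H2O)2I2(phen)][CuBr2(NCS)3(py)]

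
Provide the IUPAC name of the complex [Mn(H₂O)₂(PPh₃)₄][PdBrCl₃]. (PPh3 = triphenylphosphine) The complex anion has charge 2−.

diaquatetrakis(triphenylphosphine)manganese(II) bromotrichloropalladate(II)

The complex anion is given as 2−; its ligand charges sum to -4, so Pd = +2.
A 1:1 salt means the cation carries the equal and opposite charge, 2+.
Cation: ligand charges sum to 0; for the ion to be 2+, Mn = +2.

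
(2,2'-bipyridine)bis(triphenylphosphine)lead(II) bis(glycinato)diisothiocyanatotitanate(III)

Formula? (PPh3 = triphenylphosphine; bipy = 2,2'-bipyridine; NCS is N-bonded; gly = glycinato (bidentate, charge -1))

[Pb(bipy)(PPh3)2][Ti(gly)2(NCS)2]2

Cation [Pb…]: ligand charges 0, Pb(II) ⇒ ion charge 2+.
Anion [Ti…]: ligand charges -4, Ti(III) ⇒ ion charge 1−.
One 2+ cation requires 2 of the 1− anion.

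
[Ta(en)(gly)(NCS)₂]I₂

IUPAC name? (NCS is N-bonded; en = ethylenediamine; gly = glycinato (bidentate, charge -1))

(ethylenediamine)(glycinato)diisothiocyanatotantalum(V) iodide

The 2 iodide counter-ions carry a total charge of -2, so each complex ion is 2+.
Ligand charges: 2×isothiocyanato (-1 each), 1×ethylenediamine (neutral), 1×glycinato (-1 each); total -3. So Ta + (-3) = 2+, giving Ta = +5.
Ligands are named alphabetically: ethylenediamine before glycinato before isothiocyanato.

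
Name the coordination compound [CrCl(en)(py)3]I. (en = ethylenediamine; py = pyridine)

The 1 iodide counter-ion carries a total charge of -1, so each complex ion is 1+.
Ligand charges: 1×ethylenediamine (neutral), 1×chloro (-1 each), 3×pyridine (neutral); total -1. So Cr + (-1) = 1+, giving Cr = +2.
Ligands are named alphabetically: chloro before ethylenediamine before pyridine.

chloro(ethylenediamine)tris(pyridine)chromium(II) iodide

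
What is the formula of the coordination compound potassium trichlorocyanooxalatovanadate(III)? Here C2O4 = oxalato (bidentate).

Ligands: 3 chloro (Cl, -1), 1 cyano (CN, -1), 1 oxalato (C2O4, -2). Ligand charge sum = -6.
Charge balance with potassium (+1) requires 1 complex ion per 3 potassium.

K3[V(C2O4)Cl3(CN)]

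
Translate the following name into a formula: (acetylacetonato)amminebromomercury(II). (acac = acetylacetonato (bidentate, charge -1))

[Hg(acac)Br(NH3)]

Ligands: 1 acetylacetonato (acac, -1), 1 bromo (Br, -1), 1 ammine (NH3, neutral). Ligand charge sum = -2.
With Hg in oxidation state +2, the complex ion is [Hg...].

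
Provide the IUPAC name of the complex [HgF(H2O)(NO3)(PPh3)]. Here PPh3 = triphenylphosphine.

There is no counter-ion, so the complex is neutral overall.
Ligand charges: 1×triphenylphosphine (neutral), 1×nitrato (-1 each), 1×aqua (neutral), 1×fluoro (-1 each); total -2. So Hg + (-2) = 0, giving Hg = +2.
Ligands are named alphabetically: aqua before fluoro before nitrato before triphenylphosphine.

aquafluoronitrato(triphenylphosphine)mercury(II)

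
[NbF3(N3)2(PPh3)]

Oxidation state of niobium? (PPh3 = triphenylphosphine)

+5

No counter-ion: the bracketed complex is neutral.
Ligand charges: 2×N3 = -2; 3×F = -3; 1×PPh3 neutral; sum -5.
Nb + (-5) = 0 ⇒ Nb is +5.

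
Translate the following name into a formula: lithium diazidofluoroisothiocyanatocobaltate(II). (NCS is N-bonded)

Ligands: 2 azido (N3, -1), 1 fluoro (F, -1), 1 isothiocyanato (NCS, -1). Ligand charge sum = -4.
With Co in oxidation state +2, the complex ion is [Co...]^2−.
Charge balance with lithium (+1) requires 1 complex ion per 2 lithium.

Li2[CoF(N3)2(NCS)]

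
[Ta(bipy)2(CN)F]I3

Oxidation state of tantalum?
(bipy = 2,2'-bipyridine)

3 iodide outside the brackets (-1 each) → the complex ion is 3+.
Ligand charges: 2×bipy neutral; 1×CN = -1; 1×F = -1; sum -2.
Ta + (-2) = 3+ ⇒ Ta is +5.

+5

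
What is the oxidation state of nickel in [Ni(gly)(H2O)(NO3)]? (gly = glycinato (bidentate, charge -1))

No counter-ion: the bracketed complex is neutral.
Ligand charges: 1×NO3 = -1; 1×H2O neutral; 1×gly = -1; sum -2.
Ni + (-2) = 0 ⇒ Ni is +2.

+2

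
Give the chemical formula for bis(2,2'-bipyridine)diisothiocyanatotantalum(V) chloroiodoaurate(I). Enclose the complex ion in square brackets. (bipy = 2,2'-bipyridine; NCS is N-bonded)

Cation [Ta…]: ligand charges -2, Ta(V) ⇒ ion charge 3+.
Anion [Au…]: ligand charges -2, Au(I) ⇒ ion charge 1−.

[Ta(bipy)2(NCS)2][AuClI]3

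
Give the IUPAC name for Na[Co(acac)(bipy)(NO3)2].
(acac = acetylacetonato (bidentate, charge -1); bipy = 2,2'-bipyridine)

sodium (acetylacetonato)(2,2'-bipyridine)dinitratocobaltate(II)

The 1 sodium counter-ion carries a total charge of +1, so each complex ion is 1−.
Ligand charges: 1×acetylacetonato (-1 each), 2×nitrato (-1 each), 1×2,2'-bipyridine (neutral); total -3. So Co + (-3) = 1−, giving Co = +2.
The complex ion is anionic, so cobalt takes the -ate form cobaltate(II).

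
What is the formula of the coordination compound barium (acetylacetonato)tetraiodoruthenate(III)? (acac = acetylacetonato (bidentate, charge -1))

Ligands: 1 acetylacetonato (acac, -1), 4 iodo (I, -1). Ligand charge sum = -5.
With Ru in oxidation state +3, the complex ion is [Ru...]^2−.
Charge balance with barium (+2) requires 1 complex ion per 1 barium.

Ba[Ru(acac)I4]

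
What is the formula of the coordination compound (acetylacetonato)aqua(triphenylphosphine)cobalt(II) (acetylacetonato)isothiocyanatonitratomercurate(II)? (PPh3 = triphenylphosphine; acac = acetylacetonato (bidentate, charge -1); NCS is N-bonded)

[Co(acac)(H2O)(PPh3)][Hg(acac)(NCS)(NO3)]

Cation [Co…]: ligand charges -1, Co(II) ⇒ ion charge 1+.
Anion [Hg…]: ligand charges -3, Hg(II) ⇒ ion charge 1−.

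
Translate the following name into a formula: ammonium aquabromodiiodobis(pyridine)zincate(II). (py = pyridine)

NH4[ZnBr(H2O)I2(py)2]

Ligands: 2 pyridine (py, neutral), 1 aqua (H2O, neutral), 1 bromo (Br, -1), 2 iodo (I, -1). Ligand charge sum = -3.
Charge balance with ammonium (+1) requires 1 complex ion per 1 ammonium.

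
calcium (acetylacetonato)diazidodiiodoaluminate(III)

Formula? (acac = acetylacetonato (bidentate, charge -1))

Ca[Al(acac)I2(N3)2]

Ligands: 1 acetylacetonato (acac, -1), 2 iodo (I, -1), 2 azido (N3, -1). Ligand charge sum = -5.
With Al in oxidation state +3, the complex ion is [Al...]^2−.
Charge balance with calcium (+2) requires 1 complex ion per 1 calcium.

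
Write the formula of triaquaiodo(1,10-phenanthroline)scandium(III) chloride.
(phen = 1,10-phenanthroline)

Ligands: 1 iodo (I, -1), 1 1,10-phenanthroline (phen, neutral), 3 aqua (H2O, neutral). Ligand charge sum = -1.
With Sc in oxidation state +3, the complex ion is [Sc...]^2+.
Charge balance with chloride (-1) requires 1 complex ion per 2 chloride.

[Sc(H2O)3I(phen)]Cl2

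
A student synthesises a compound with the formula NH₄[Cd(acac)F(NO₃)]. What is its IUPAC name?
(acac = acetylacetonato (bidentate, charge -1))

The 1 ammonium counter-ion carries a total charge of +1, so each complex ion is 1−.
Ligand charges: 1×nitrato (-1 each), 1×acetylacetonato (-1 each), 1×fluoro (-1 each); total -3. So Cd + (-3) = 1−, giving Cd = +2.
Ligands are named alphabetically: acetylacetonato before fluoro before nitrato.
The complex ion is anionic, so cadmium takes the -ate form cadmate(II).

ammonium (acetylacetonato)fluoronitratocadmate(II)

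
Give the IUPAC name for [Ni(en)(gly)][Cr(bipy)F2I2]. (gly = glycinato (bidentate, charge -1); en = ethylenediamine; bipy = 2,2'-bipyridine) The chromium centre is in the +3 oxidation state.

Both ions are complex: the cation is named first with the plain metal name, the anion second with the -ate form; each ion's ligands are alphabetised independently.
Cr is given as +3; the anion's ligand charges sum to -4, so the complex anion is 1−.
A 1:1 salt means the cation carries the equal and opposite charge, 1+.
Cation: ligand charges sum to -1; for the ion to be 1+, Ni = +2.

(ethylenediamine)(glycinato)nickel(II) (2,2'-bipyridine)difluorodiiodochromate(III)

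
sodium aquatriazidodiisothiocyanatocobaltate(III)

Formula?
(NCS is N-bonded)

Ligands: 2 isothiocyanato (NCS, -1), 3 azido (N3, -1), 1 aqua (H2O, neutral). Ligand charge sum = -5.
With Co in oxidation state +3, the complex ion is [Co...]^2−.
Charge balance with sodium (+1) requires 1 complex ion per 2 sodium.

Na2[Co(H2O)(N3)3(NCS)2]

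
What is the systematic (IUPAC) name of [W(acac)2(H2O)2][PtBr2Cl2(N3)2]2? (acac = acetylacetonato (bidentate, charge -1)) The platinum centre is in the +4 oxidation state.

bis(acetylacetonato)diaquatungsten(VI) diazidodibromodichloroplatinate(IV)

Both ions are complex: the cation is named first with the plain metal name, the anion second with the -ate form; each ion's ligands are alphabetised independently.
Pt is given as +4; the anion's ligand charges sum to -6, so the complex anion is 2−.
With 2 anions per cation, the cation must be 2×2 = 4+.
Cation: ligand charges sum to -2; for the ion to be 4+, W = +6.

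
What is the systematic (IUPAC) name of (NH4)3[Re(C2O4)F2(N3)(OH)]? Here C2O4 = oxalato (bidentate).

The 3 ammonium counter-ions carry a total charge of +3, so each complex ion is 3−.
Ligand charges: 1×hydroxo (-1 each), 1×oxalato (-2 each), 1×azido (-1 each), 2×fluoro (-1 each); total -6. So Re + (-6) = 3−, giving Re = +3.
The complex ion is anionic, so rhenium takes the -ate form rhenate(III).

ammonium azidodifluorohydroxooxalatorhenate(III)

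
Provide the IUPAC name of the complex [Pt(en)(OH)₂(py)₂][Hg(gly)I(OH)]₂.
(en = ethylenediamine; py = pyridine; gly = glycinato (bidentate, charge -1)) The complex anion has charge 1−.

Both ions are complex: the cation is named first with the plain metal name, the anion second with the -ate form; each ion's ligands are alphabetised independently.
The complex anion is given as 1−; its ligand charges sum to -3, so Hg = +2.
With 2 anions per cation, the cation must be 2×1 = 2+.
Cation: ligand charges sum to -2; for the ion to be 2+, Pt = +4.

(ethylenediamine)dihydroxobis(pyridine)platinum(IV) (glycinato)hydroxoiodomercurate(II)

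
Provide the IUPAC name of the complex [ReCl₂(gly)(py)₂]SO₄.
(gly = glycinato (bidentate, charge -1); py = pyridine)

The 1 sulfate counter-ion carries a total charge of -2, so each complex ion is 2+.
Ligand charges: 1×glycinato (-1 each), 2×pyridine (neutral), 2×chloro (-1 each); total -3. So Re + (-3) = 2+, giving Re = +5.
Ligands are named alphabetically: chloro before glycinato before pyridine.

dichloro(glycinato)bis(pyridine)rhenium(V) sulfate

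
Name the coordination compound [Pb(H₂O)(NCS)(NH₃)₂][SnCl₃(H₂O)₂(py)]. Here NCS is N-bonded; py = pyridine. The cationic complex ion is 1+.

Both ions are complex: the cation is named first with the plain metal name, the anion second with the -ate form; each ion's ligands are alphabetised independently.
The complex cation is given as 1+; its ligand charges sum to -1, so Pb = +2.
A 1:1 salt means the anion carries the equal and opposite charge, 1−.
Anion: ligand charges sum to -3; for the ion to be 1−, Sn = +2.

diammineaquaisothiocyanatolead(II) diaquatrichloro(pyridine)stannate(II)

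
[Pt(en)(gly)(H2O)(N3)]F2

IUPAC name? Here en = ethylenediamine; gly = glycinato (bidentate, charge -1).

aquaazido(ethylenediamine)(glycinato)platinum(IV) fluoride

The 2 fluoride counter-ions carry a total charge of -2, so each complex ion is 2+.
Ligand charges: 1×aqua (neutral), 1×azido (-1 each), 1×ethylenediamine (neutral), 1×glycinato (-1 each); total -2. So Pt + (-2) = 2+, giving Pt = +4.
Ligands are named alphabetically: aqua before azido before ethylenediamine before glycinato.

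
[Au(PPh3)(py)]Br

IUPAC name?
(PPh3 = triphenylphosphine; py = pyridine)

(pyridine)(triphenylphosphine)gold(I) bromide

The 1 bromide counter-ion carries a total charge of -1, so each complex ion is 1+.
Ligand charges: 1×triphenylphosphine (neutral), 1×pyridine (neutral); total 0. So Au + (0) = 1+, giving Au = +1.
Ligands are named alphabetically: pyridine before triphenylphosphine.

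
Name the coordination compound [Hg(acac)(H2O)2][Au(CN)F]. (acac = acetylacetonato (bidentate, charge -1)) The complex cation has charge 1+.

The complex cation is given as 1+; its ligand charges sum to -1, so Hg = +2.
A 1:1 salt means the anion carries the equal and opposite charge, 1−.
Anion: ligand charges sum to -2; for the ion to be 1−, Au = +1.

(acetylacetonato)diaquamercury(II) cyanofluoroaurate(I)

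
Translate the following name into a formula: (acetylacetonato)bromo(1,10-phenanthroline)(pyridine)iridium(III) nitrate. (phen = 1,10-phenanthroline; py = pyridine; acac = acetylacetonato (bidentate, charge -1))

Ligands: 1 bromo (Br, -1), 1 1,10-phenanthroline (phen, neutral), 1 pyridine (py, neutral), 1 acetylacetonato (acac, -1). Ligand charge sum = -2.
With Ir in oxidation state +3, the complex ion is [Ir...]^1+.
Charge balance with nitrate (-1) requires 1 complex ion per 1 nitrate.

[Ir(acac)Br(phen)(py)]NO3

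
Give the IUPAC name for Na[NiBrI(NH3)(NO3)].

The 1 sodium counter-ion carries a total charge of +1, so each complex ion is 1−.
Ligand charges: 1×nitrato (-1 each), 1×ammine (neutral), 1×bromo (-1 each), 1×iodo (-1 each); total -3. So Ni + (-3) = 1−, giving Ni = +2.
The complex ion is anionic, so nickel takes the -ate form nickelate(II).

sodium amminebromoiodonitratonickelate(II)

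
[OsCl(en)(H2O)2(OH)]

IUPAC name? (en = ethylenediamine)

There is no counter-ion, so the complex is neutral overall.
Ligand charges: 1×hydroxo (-1 each), 2×aqua (neutral), 1×chloro (-1 each), 1×ethylenediamine (neutral); total -2. So Os + (-2) = 0, giving Os = +2.
Ligands are named alphabetically: aqua before chloro before ethylenediamine before hydroxo.

diaquachloro(ethylenediamine)hydroxoosmium(II)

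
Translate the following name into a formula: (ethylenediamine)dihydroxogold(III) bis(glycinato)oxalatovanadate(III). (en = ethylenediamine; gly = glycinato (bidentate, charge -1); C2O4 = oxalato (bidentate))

[Au(en)(OH)2][V(C2O4)(gly)2]

Cation [Au…]: ligand charges -2, Au(III) ⇒ ion charge 1+.
Anion [V…]: ligand charges -4, V(III) ⇒ ion charge 1−.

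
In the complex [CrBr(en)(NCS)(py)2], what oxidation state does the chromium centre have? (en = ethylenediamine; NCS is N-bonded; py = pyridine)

No counter-ion: the bracketed complex is neutral.
Ligand charges: 1×en neutral; 1×NCS = -1; 1×Br = -1; 2×py neutral; sum -2.
Cr + (-2) = 0 ⇒ Cr is +2.

+2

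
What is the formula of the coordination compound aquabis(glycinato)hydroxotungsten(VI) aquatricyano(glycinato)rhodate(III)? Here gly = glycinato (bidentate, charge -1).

[W(gly)2(H2O)(OH)][Rh(CN)3(gly)(H2O)]3

Cation [W…]: ligand charges -3, W(VI) ⇒ ion charge 3+.
Anion [Rh…]: ligand charges -4, Rh(III) ⇒ ion charge 1−.
One 3+ cation requires 3 of the 1− anion.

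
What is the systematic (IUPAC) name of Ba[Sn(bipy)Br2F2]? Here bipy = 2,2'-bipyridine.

The 1 barium counter-ion carries a total charge of +2, so each complex ion is 2−.
Ligand charges: 1×2,2'-bipyridine (neutral), 2×fluoro (-1 each), 2×bromo (-1 each); total -4. So Sn + (-4) = 2−, giving Sn = +2.
Ligands are named alphabetically: bipyridine before bromo before fluoro.
The complex ion is anionic, so tin takes the -ate form stannate(II).

barium (2,2'-bipyridine)dibromodifluorostannate(II)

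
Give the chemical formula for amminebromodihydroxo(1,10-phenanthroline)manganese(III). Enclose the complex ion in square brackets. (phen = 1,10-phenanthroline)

[MnBr(NH3)(OH)2(phen)]

Ligands: 1 1,10-phenanthroline (phen, neutral), 1 bromo (Br, -1), 2 hydroxo (OH, -1), 1 ammine (NH3, neutral). Ligand charge sum = -3.
With Mn in oxidation state +3, the complex ion is [Mn...].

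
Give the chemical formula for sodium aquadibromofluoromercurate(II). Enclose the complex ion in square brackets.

Ligands: 1 aqua (H2O, neutral), 1 fluoro (F, -1), 2 bromo (Br, -1). Ligand charge sum = -3.
With Hg in oxidation state +2, the complex ion is [Hg...]^1−.
Charge balance with sodium (+1) requires 1 complex ion per 1 sodium.

Na[HgBr2F(H2O)]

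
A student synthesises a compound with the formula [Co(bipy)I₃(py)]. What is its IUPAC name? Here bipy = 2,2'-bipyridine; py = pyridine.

(2,2'-bipyridine)triiodo(pyridine)cobalt(III)

There is no counter-ion, so the complex is neutral overall.
Ligand charges: 3×iodo (-1 each), 1×2,2'-bipyridine (neutral), 1×pyridine (neutral); total -3. So Co + (-3) = 0, giving Co = +3.
Ligands are named alphabetically: bipyridine before iodo before pyridine.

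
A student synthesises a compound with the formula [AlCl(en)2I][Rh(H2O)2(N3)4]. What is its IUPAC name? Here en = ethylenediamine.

chlorobis(ethylenediamine)iodoaluminium(III) diaquatetraazidorhodate(III)

Aluminium is always +3 in its complexes; the cation's ligand charges sum to -2, so the complex cation is 1+.
A 1:1 salt means the anion carries the equal and opposite charge, 1−.
Anion: ligand charges sum to -4; for the ion to be 1−, Rh = +3.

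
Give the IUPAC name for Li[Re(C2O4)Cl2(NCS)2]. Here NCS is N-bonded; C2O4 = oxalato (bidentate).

lithium dichlorodiisothiocyanatooxalatorhenate(V)

The 1 lithium counter-ion carries a total charge of +1, so each complex ion is 1−.
Ligand charges: 2×chloro (-1 each), 2×isothiocyanato (-1 each), 1×oxalato (-2 each); total -6. So Re + (-6) = 1−, giving Re = +5.
Ligands are named alphabetically: chloro before isothiocyanato before oxalato.
The complex ion is anionic, so rhenium takes the -ate form rhenate(V).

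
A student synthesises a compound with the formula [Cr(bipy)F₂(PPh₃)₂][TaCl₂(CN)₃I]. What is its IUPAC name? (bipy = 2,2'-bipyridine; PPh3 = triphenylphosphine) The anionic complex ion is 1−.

Both ions are complex: the cation is named first with the plain metal name, the anion second with the -ate form; each ion's ligands are alphabetised independently.
The complex anion is given as 1−; its ligand charges sum to -6, so Ta = +5.
A 1:1 salt means the cation carries the equal and opposite charge, 1+.
Cation: ligand charges sum to -2; for the ion to be 1+, Cr = +3.

(2,2'-bipyridine)difluorobis(triphenylphosphine)chromium(III) dichlorotricyanoiodotantalate(V)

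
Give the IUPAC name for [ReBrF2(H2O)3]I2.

triaquabromodifluororhenium(V) iodide

The 2 iodide counter-ions carry a total charge of -2, so each complex ion is 2+.
Ligand charges: 1×bromo (-1 each), 2×fluoro (-1 each), 3×aqua (neutral); total -3. So Re + (-3) = 2+, giving Re = +5.
Ligands are named alphabetically: aqua before bromo before fluoro.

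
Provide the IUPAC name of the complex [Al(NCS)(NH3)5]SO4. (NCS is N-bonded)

The 1 sulfate counter-ion carries a total charge of -2, so each complex ion is 2+.
Ligand charges: 1×isothiocyanato (-1 each), 5×ammine (neutral); total -1. So Al + (-1) = 2+, giving Al = +3.
Ligands are named alphabetically: ammine before isothiocyanato.

pentaammineisothiocyanatoaluminium(III) sulfate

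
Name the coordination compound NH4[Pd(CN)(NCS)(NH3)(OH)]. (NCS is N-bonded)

The 1 ammonium counter-ion carries a total charge of +1, so each complex ion is 1−.
Ligand charges: 1×ammine (neutral), 1×hydroxo (-1 each), 1×isothiocyanato (-1 each), 1×cyano (-1 each); total -3. So Pd + (-3) = 1−, giving Pd = +2.
Ligands are named alphabetically: ammine before cyano before hydroxo before isothiocyanato.
The complex ion is anionic, so palladium takes the -ate form palladate(II).

ammonium amminecyanohydroxoisothiocyanatopalladate(II)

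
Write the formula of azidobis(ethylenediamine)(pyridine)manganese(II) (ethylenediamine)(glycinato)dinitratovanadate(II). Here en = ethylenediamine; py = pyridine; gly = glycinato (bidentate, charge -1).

[Mn(en)2(N3)(py)][V(en)(gly)(NO3)2]

Cation [Mn…]: ligand charges -1, Mn(II) ⇒ ion charge 1+.
Anion [V…]: ligand charges -3, V(II) ⇒ ion charge 1−.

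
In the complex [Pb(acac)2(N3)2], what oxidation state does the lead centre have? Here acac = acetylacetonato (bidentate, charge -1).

+4

No counter-ion: the bracketed complex is neutral.
Ligand charges: 2×acac = -2; 2×N3 = -2; sum -4.
Pb + (-4) = 0 ⇒ Pb is +4.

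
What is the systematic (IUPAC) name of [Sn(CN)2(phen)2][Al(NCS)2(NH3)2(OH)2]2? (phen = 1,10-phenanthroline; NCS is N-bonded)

Aluminium is always +3 in its complexes; the anion's ligand charges sum to -4, so the complex anion is 1−.
With 2 anions per cation, the cation must be 2×1 = 2+.
Cation: ligand charges sum to -2; for the ion to be 2+, Sn = +4.

dicyanobis(1,10-phenanthroline)tin(IV) diamminedihydroxodiisothiocyanatoaluminate(III)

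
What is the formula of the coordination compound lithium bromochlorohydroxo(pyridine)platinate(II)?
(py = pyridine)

Ligands: 1 hydroxo (OH, -1), 1 bromo (Br, -1), 1 chloro (Cl, -1), 1 pyridine (py, neutral). Ligand charge sum = -3.
Charge balance with lithium (+1) requires 1 complex ion per 1 lithium.

Li[PtBrCl(OH)(py)]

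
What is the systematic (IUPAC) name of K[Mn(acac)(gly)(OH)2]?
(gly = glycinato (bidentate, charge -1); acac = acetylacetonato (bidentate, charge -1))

potassium (acetylacetonato)(glycinato)dihydroxomanganate(III)

The 1 potassium counter-ion carries a total charge of +1, so each complex ion is 1−.
Ligand charges: 2×hydroxo (-1 each), 1×glycinato (-1 each), 1×acetylacetonato (-1 each); total -4. So Mn + (-4) = 1−, giving Mn = +3.
The complex ion is anionic, so manganese takes the -ate form manganate(III).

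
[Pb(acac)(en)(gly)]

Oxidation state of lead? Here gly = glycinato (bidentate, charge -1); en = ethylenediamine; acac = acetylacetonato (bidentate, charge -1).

+2

No counter-ion: the bracketed complex is neutral.
Ligand charges: 1×gly = -1; 1×en neutral; 1×acac = -1; sum -2.
Pb + (-2) = 0 ⇒ Pb is +2.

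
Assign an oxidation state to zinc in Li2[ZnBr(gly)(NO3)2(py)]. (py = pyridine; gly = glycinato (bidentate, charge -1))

2 lithium outside the brackets (+1 each) → the complex ion is 2−.
Ligand charges: 1×py neutral; 2×NO3 = -2; 1×gly = -1; 1×Br = -1; sum -4.
Zn + (-4) = 2− ⇒ Zn is +2.

+2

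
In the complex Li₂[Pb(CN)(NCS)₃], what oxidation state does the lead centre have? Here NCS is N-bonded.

2 lithium outside the brackets (+1 each) → the complex ion is 2−.
Ligand charges: 3×NCS = -3; 1×CN = -1; sum -4.
Pb + (-4) = 2− ⇒ Pb is +2.

+2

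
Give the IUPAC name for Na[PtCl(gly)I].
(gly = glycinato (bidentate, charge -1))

sodium chloro(glycinato)iodoplatinate(II)

The 1 sodium counter-ion carries a total charge of +1, so each complex ion is 1−.
Ligand charges: 1×iodo (-1 each), 1×glycinato (-1 each), 1×chloro (-1 each); total -3. So Pt + (-3) = 1−, giving Pt = +2.
Ligands are named alphabetically: chloro before glycinato before iodo.
The complex ion is anionic, so platinum takes the -ate form platinate(II).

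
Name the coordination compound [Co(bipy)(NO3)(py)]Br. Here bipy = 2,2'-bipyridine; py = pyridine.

(2,2'-bipyridine)nitrato(pyridine)cobalt(II) bromide

The 1 bromide counter-ion carries a total charge of -1, so each complex ion is 1+.
Ligand charges: 1×nitrato (-1 each), 1×2,2'-bipyridine (neutral), 1×pyridine (neutral); total -1. So Co + (-1) = 1+, giving Co = +2.
Ligands are named alphabetically: bipyridine before nitrato before pyridine.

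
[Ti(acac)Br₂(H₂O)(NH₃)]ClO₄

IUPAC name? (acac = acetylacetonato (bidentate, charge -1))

The 1 perchlorate counter-ion carries a total charge of -1, so each complex ion is 1+.
Ligand charges: 1×acetylacetonato (-1 each), 2×bromo (-1 each), 1×ammine (neutral), 1×aqua (neutral); total -3. So Ti + (-3) = 1+, giving Ti = +4.
Ligands are named alphabetically: acetylacetonato before ammine before aqua before bromo.

(acetylacetonato)ammineaquadibromotitanium(IV) perchlorate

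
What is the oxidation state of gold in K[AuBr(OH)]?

1 potassium outside the brackets (+1 each) → the complex ion is 1−.
Ligand charges: 1×Br = -1; 1×OH = -1; sum -2.
Au + (-2) = 1− ⇒ Au is +1.

+1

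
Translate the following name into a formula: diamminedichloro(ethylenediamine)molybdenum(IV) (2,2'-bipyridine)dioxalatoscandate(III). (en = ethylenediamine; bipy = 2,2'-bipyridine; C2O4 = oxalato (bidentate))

[MoCl2(en)(NH3)2][Sc(bipy)(C2O4)2]2

Cation [Mo…]: ligand charges -2, Mo(IV) ⇒ ion charge 2+.
Anion [Sc…]: ligand charges -4, Sc(III) ⇒ ion charge 1−.
One 2+ cation requires 2 of the 1− anion.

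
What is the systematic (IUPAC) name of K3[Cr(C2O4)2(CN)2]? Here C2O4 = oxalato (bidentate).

The 3 potassium counter-ions carry a total charge of +3, so each complex ion is 3−.
Ligand charges: 2×oxalato (-2 each), 2×cyano (-1 each); total -6. So Cr + (-6) = 3−, giving Cr = +3.
Ligands are named alphabetically: cyano before oxalato.
The complex ion is anionic, so chromium takes the -ate form chromate(III).

potassium dicyanodioxalatochromate(III)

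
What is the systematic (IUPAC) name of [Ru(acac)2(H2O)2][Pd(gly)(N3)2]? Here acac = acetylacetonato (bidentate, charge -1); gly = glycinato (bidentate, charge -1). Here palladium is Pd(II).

Both ions are complex: the cation is named first with the plain metal name, the anion second with the -ate form; each ion's ligands are alphabetised independently.
Pd is given as +2; the anion's ligand charges sum to -3, so the complex anion is 1−.
A 1:1 salt means the cation carries the equal and opposite charge, 1+.
Cation: ligand charges sum to -2; for the ion to be 1+, Ru = +3.

bis(acetylacetonato)diaquaruthenium(III) diazido(glycinato)palladate(II)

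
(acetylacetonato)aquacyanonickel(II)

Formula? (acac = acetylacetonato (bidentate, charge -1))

Ligands: 1 cyano (CN, -1), 1 aqua (H2O, neutral), 1 acetylacetonato (acac, -1). Ligand charge sum = -2.
With Ni in oxidation state +2, the complex ion is [Ni...].

[Ni(acac)(CN)(H2O)]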